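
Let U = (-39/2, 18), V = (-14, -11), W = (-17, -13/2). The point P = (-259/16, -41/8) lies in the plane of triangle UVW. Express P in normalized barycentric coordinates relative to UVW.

(1/8, 3/8, 1/2)

Signed area of the reference triangle: [UVW] = ½·((-39/2)·(-11−(-13/2)) + (-14)·(-13/2−18) + (-17)·(18−(-11))) = ½·(351/4 + 343 − 493) = -249/8.
[PVW] = ½·((-259/16)·(-11−(-13/2)) + (-14)·(-13/2−(-41/8)) + (-17)·(-41/8−(-11))) = ½·(2331/32 + 77/4 − 799/8) = -249/64, so the U-coordinate is (-249/64)/(-249/8) = 1/8.
[UPW] = ½·((-39/2)·(-41/8−(-13/2)) + (-259/16)·(-13/2−18) + (-17)·(18−(-41/8))) = ½·(-429/16 + 12691/32 − 3145/8) = -747/64, so the V-coordinate is 3/8.
[UVP] = ½·((-39/2)·(-11−(-41/8)) + (-14)·(-41/8−18) + (-259/16)·(18−(-11))) = ½·(1833/16 + 1295/4 − 7511/16) = -249/16, so the W-coordinate is 1/2.
Check: 1/8 + 3/8 + 1/2 = 1.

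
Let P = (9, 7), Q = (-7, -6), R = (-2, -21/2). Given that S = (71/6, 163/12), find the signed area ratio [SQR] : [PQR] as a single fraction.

[PQR] = ½·(9·(-6−(-21/2)) + (-7)·(-21/2−7) + (-2)·(7−(-6))) = ½·(81/2 + 245/2 − 26) = 137/2.
[SQR] = ½·((71/6)·(-6−(-21/2)) + (-7)·(-21/2−(163/12)) + (-2)·(163/12−(-6))) = ½·(213/4 + 2023/12 − 235/6) = 274/3, so the ratio is (274/3)/(137/2) = 4/3.

4/3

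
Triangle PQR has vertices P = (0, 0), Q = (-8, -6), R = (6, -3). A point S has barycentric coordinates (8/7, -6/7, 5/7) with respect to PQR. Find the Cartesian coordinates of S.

(78/7, 3)

S = (8/7)·P + (-6/7)·Q + (5/7)·R.
x-coordinate: (8/7)·0 + (-6/7)·(-8) + (5/7)·6 = 78/7.
y-coordinate: (8/7)·0 + (-6/7)·(-6) + (5/7)·(-3) = 3.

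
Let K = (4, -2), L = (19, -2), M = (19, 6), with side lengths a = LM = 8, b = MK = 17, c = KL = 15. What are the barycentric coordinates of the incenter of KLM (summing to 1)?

The incenter has barycentric coordinates proportional to the opposite side lengths: (8 : 17 : 15).
Normalizing by 8+17+15 = 40 gives (1/5, 17/40, 3/8).

(1/5, 17/40, 3/8)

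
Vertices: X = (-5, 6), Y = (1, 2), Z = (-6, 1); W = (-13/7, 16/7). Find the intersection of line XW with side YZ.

(-4/3, 5/3)

Barycentric coordinates of W with respect to XYZ: (1/7, 4/7, 2/7).
On side YZ the X-coordinate is zero; dropping W's X-weight 1/7 and renormalizing the remaining 4/7 : 2/7 gives weights 2/3, 1/3 on Y, Z.
V = (2/3)·(1, 2) + (1/3)·(-6, 1) = (-4/3, 5/3).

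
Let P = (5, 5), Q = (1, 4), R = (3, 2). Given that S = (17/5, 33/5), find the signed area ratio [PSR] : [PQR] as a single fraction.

4/5

[PQR] = ½·(5·(4−2) + 1·(2−5) + 3·(5−4)) = ½·(10 − 3 + 3) = 5.
[PSR] = ½·(5·(33/5−2) + (17/5)·(2−5) + 3·(5−(33/5))) = ½·(23 − 51/5 − 24/5) = 4, so the ratio is 4/5 = 4/5.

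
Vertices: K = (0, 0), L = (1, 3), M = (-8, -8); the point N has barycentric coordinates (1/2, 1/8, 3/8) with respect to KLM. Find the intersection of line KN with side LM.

Line KN meets LM where the K-coordinate vanishes; zeroing N's K-weight and renormalizing leaves L, M-weights 1/8 : 3/8 → (1/4, 3/4).
So J = (1/4)·L + (3/4)·M = (-23/4, -21/4).

(-23/4, -21/4)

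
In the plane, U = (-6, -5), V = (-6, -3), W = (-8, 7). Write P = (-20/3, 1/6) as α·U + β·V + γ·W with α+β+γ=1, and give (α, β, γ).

Signed area of the reference triangle: [UVW] = ½·((-6)·(-3−7) + (-6)·(7−(-5)) + (-8)·(-5−(-3))) = ½·(60 − 72 + 16) = 2.
[PVW] = ½·((-20/3)·(-3−7) + (-6)·(7−(1/6)) + (-8)·(1/6−(-3))) = ½·(200/3 − 41 − 76/3) = 1/6, so the U-coordinate is (1/6)/2 = 1/12.
[UPW] = ½·((-6)·(1/6−7) + (-20/3)·(7−(-5)) + (-8)·(-5−(1/6))) = ½·(41 − 80 + 124/3) = 7/6, so the V-coordinate is 7/12.
[UVP] = ½·((-6)·(-3−(1/6)) + (-6)·(1/6−(-5)) + (-20/3)·(-5−(-3))) = ½·(19 − 31 + 40/3) = 2/3, so the W-coordinate is 1/3.

(1/12, 7/12, 1/3)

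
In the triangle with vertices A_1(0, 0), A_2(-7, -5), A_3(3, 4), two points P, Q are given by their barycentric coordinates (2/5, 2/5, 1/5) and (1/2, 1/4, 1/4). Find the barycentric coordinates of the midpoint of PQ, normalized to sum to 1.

(9/20, 13/40, 9/40)

Since both coordinate triples sum to 1, the midpoint's barycentrics are the componentwise average.
(2/5+1/2)/2 = 9/20; similarly 13/40 and 9/40.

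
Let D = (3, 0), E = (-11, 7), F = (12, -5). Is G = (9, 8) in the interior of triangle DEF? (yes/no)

Barycentric coordinates of G: (263/7, -102/7, -22).
The three coordinates are positive, negative, negative; a point is interior exactly when all three are positive.

no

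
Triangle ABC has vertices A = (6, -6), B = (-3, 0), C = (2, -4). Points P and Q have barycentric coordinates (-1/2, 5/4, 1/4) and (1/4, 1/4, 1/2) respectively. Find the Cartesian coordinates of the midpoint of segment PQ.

Barycentric coordinates of the midpoint are the average: (-1/8, 3/4, 3/8).
Converting: (-1/8)·A + (3/4)·B + (3/8)·C = (-9/4, -3/4).

(-9/4, -3/4)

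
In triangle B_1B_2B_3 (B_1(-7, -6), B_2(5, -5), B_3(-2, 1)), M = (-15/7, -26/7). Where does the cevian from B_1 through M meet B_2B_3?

(3/2, -2)

Barycentric coordinates of M with respect to B_1B_2B_3: (3/7, 2/7, 2/7).
On side B_2B_3 the B_1-coordinate is zero; dropping M's B_1-weight 3/7 and renormalizing the remaining 2/7 : 2/7 gives weights 1/2, 1/2 on B_2, B_3.
N = (1/2)·(5, -5) + (1/2)·(-2, 1) = (3/2, -2).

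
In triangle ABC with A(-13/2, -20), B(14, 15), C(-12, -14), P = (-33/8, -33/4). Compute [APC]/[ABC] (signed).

[ABC] = ½·((-13/2)·(15−(-14)) + 14·(-14−(-20)) + (-12)·(-20−15)) = ½·(-377/2 + 84 + 420) = 631/4.
[APC] = ½·((-13/2)·(-33/4−(-14)) + (-33/8)·(-14−(-20)) + (-12)·(-20−(-33/4))) = ½·(-299/8 − 99/4 + 141) = 631/16, so the ratio is (631/16)/(631/4) = 1/4.

1/4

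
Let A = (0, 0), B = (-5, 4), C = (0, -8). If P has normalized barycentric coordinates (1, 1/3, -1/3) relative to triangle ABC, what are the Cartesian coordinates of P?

P = 1·A + (1/3)·B + (-1/3)·C.
x-coordinate: 1·0 + (1/3)·(-5) + (-1/3)·0 = -5/3.
y-coordinate: 1·0 + (1/3)·4 + (-1/3)·(-8) = 4.

(-5/3, 4)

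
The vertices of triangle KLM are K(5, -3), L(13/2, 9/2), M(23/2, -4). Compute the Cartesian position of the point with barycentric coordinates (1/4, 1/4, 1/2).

(69/8, -13/8)

N = (1/4)·K + (1/4)·L + (1/2)·M.
x-coordinate: (1/4)·5 + (1/4)·(13/2) + (1/2)·(23/2) = 69/8.
y-coordinate: (1/4)·(-3) + (1/4)·(9/2) + (1/2)·(-4) = -13/8.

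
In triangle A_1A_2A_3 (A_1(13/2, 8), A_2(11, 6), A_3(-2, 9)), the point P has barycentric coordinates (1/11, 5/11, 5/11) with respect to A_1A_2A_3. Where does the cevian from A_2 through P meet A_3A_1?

Line A_2P meets A_3A_1 where the A_2-coordinate vanishes; zeroing P's A_2-weight and renormalizing leaves A_3, A_1-weights 5/11 : 1/11 → (5/6, 1/6).
So Q = (5/6)·A_3 + (1/6)·A_1 = (-7/12, 53/6).

(-7/12, 53/6)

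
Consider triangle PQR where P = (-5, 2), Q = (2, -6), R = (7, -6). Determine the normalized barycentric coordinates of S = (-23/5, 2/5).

Signed area of the reference triangle: [PQR] = ½·((-5)·(-6−(-6)) + 2·(-6−2) + 7·(2−(-6))) = ½·(0 − 16 + 56) = 20.
[SQR] = ½·((-23/5)·(-6−(-6)) + 2·(-6−(2/5)) + 7·(2/5−(-6))) = ½·(0 − 64/5 + 224/5) = 16, so the P-coordinate is 16/20 = 4/5.
[PSR] = ½·((-5)·(2/5−(-6)) + (-23/5)·(-6−2) + 7·(2−(2/5))) = ½·(-32 + 184/5 + 56/5) = 8, so the Q-coordinate is 2/5.
[PQS] = ½·((-5)·(-6−(2/5)) + 2·(2/5−2) + (-23/5)·(2−(-6))) = ½·(32 − 16/5 − 184/5) = -4, so the R-coordinate is -1/5.
Check: 4/5 + 2/5 − 1/5 = 1.

(4/5, 2/5, -1/5)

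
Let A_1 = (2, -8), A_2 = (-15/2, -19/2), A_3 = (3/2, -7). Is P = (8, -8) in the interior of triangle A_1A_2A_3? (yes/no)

no

Barycentric coordinates of P: (101/41, -24/41, -36/41).
The three coordinates are positive, negative, negative; a point is interior exactly when all three are positive.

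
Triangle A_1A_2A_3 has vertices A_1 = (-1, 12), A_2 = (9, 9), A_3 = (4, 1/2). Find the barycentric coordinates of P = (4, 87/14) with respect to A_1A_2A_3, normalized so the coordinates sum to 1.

Signed area of the reference triangle: [A_1A_2A_3] = ½·((-1)·(9−(1/2)) + 9·(1/2−12) + 4·(12−9)) = ½·(-17/2 − 207/2 + 12) = -50.
[PA_2A_3] = ½·(4·(9−(1/2)) + 9·(1/2−(87/14)) + 4·(87/14−9)) = ½·(34 − 360/7 − 78/7) = -100/7, so the A_1-coordinate is (-100/7)/(-50) = 2/7.
[A_1PA_3] = ½·((-1)·(87/14−(1/2)) + 4·(1/2−12) + 4·(12−(87/14))) = ½·(-40/7 − 46 + 162/7) = -100/7, so the A_2-coordinate is 2/7.
[A_1A_2P] = ½·((-1)·(9−(87/14)) + 9·(87/14−12) + 4·(12−9)) = ½·(-39/14 − 729/14 + 12) = -150/7, so the A_3-coordinate is 3/7.

(2/7, 2/7, 3/7)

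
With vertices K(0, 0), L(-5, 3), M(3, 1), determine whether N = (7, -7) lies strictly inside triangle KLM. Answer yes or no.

no

Barycentric coordinates of N: (4, -2, -1).
The three coordinates are positive, negative, negative; a point is interior exactly when all three are positive.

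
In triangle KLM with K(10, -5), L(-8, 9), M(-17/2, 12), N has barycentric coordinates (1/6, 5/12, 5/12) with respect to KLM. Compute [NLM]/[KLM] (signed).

The signed ratio [NLM]/[KLM] equals the barycentric coordinate of N at vertex K, which is 1/6.

1/6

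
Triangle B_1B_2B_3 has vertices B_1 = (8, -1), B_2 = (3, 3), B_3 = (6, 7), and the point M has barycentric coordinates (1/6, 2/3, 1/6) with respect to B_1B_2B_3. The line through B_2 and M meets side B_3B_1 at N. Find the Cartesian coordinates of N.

(7, 3)

Line B_2M meets B_3B_1 where the B_2-coordinate vanishes; zeroing M's B_2-weight and renormalizing leaves B_3, B_1-weights 1/6 : 1/6 → (1/2, 1/2).
So N = (1/2)·B_3 + (1/2)·B_1 = (7, 3).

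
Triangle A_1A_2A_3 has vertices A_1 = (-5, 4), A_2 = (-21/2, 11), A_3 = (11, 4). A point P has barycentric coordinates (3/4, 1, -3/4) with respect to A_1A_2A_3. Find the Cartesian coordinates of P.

P = (3/4)·A_1 + 1·A_2 + (-3/4)·A_3.
x-coordinate: (3/4)·(-5) + 1·(-21/2) + (-3/4)·11 = -45/2.
y-coordinate: (3/4)·4 + 1·11 + (-3/4)·4 = 11.

(-45/2, 11)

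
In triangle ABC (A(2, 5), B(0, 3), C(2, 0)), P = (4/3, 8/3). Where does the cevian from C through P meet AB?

(1, 4)

Barycentric coordinates of P with respect to ABC: (1/3, 1/3, 1/3).
On side AB the C-coordinate is zero; dropping P's C-weight 1/3 and renormalizing the remaining 1/3 : 1/3 gives weights 1/2, 1/2 on A, B.
Q = (1/2)·(2, 5) + (1/2)·(0, 3) = (1, 4).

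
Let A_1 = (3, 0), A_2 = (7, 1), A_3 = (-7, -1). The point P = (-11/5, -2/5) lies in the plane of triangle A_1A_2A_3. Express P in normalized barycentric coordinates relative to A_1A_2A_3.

Signed area of the reference triangle: [A_1A_2A_3] = ½·(3·(1−(-1)) + 7·(-1−0) + (-7)·(0−1)) = ½·(6 − 7 + 7) = 3.
[PA_2A_3] = ½·((-11/5)·(1−(-1)) + 7·(-1−(-2/5)) + (-7)·(-2/5−1)) = ½·(-22/5 − 21/5 + 49/5) = 3/5, so the A_1-coordinate is (3/5)/3 = 1/5.
[A_1PA_3] = ½·(3·(-2/5−(-1)) + (-11/5)·(-1−0) + (-7)·(0−(-2/5))) = ½·(9/5 + 11/5 − 14/5) = 3/5, so the A_2-coordinate is 1/5.
[A_1A_2P] = ½·(3·(1−(-2/5)) + 7·(-2/5−0) + (-11/5)·(0−1)) = ½·(21/5 − 14/5 + 11/5) = 9/5, so the A_3-coordinate is 3/5.
Check: 1/5 + 1/5 + 3/5 = 1.

(1/5, 1/5, 3/5)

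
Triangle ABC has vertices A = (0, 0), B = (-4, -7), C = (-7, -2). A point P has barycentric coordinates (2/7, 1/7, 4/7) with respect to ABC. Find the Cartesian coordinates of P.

(-32/7, -15/7)

P = (2/7)·A + (1/7)·B + (4/7)·C.
x-coordinate: (2/7)·0 + (1/7)·(-4) + (4/7)·(-7) = -32/7.
y-coordinate: (2/7)·0 + (1/7)·(-7) + (4/7)·(-2) = -15/7.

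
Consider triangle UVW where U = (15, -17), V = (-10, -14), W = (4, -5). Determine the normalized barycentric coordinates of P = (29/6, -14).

(1/2, 1/3, 1/6)

Signed area of the reference triangle: [UVW] = ½·(15·(-14−(-5)) + (-10)·(-5−(-17)) + 4·(-17−(-14))) = ½·(-135 − 120 − 12) = -267/2.
[PVW] = ½·((29/6)·(-14−(-5)) + (-10)·(-5−(-14)) + 4·(-14−(-14))) = ½·(-87/2 − 90 + 0) = -267/4, so the U-coordinate is (-267/4)/(-267/2) = 1/2.
[UPW] = ½·(15·(-14−(-5)) + (29/6)·(-5−(-17)) + 4·(-17−(-14))) = ½·(-135 + 58 − 12) = -89/2, so the V-coordinate is 1/3.
[UVP] = ½·(15·(-14−(-14)) + (-10)·(-14−(-17)) + (29/6)·(-17−(-14))) = ½·(0 − 30 − 29/2) = -89/4, so the W-coordinate is 1/6.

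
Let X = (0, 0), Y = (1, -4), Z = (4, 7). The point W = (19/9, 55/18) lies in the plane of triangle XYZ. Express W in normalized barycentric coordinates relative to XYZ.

Signed area of the reference triangle: [XYZ] = ½·(0·(-4−7) + 1·(7−0) + 4·(0−(-4))) = ½·(0 + 7 + 16) = 23/2.
[WYZ] = ½·((19/9)·(-4−7) + 1·(7−(55/18)) + 4·(55/18−(-4))) = ½·(-209/9 + 71/18 + 254/9) = 161/36, so the X-coordinate is (161/36)/(23/2) = 7/18.
[XWZ] = ½·(0·(55/18−7) + (19/9)·(7−0) + 4·(0−(55/18))) = ½·(0 + 133/9 − 110/9) = 23/18, so the Y-coordinate is 1/9.
[XYW] = ½·(0·(-4−(55/18)) + 1·(55/18−0) + (19/9)·(0−(-4))) = ½·(0 + 55/18 + 76/9) = 23/4, so the Z-coordinate is 1/2.

(7/18, 1/9, 1/2)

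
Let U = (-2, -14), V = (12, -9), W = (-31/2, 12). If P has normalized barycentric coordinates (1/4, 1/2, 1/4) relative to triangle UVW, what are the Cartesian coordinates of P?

P = (1/4)·U + (1/2)·V + (1/4)·W.
x-coordinate: (1/4)·(-2) + (1/2)·12 + (1/4)·(-31/2) = 13/8.
y-coordinate: (1/4)·(-14) + (1/2)·(-9) + (1/4)·12 = -5.

(13/8, -5)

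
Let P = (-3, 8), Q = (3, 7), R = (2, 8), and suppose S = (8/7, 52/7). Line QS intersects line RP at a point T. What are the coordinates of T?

(-4/3, 8)

Barycentric coordinates of S with respect to PQR: (2/7, 4/7, 1/7).
On side RP the Q-coordinate is zero; dropping S's Q-weight 4/7 and renormalizing the remaining 1/7 : 2/7 gives weights 1/3, 2/3 on R, P.
T = (1/3)·(2, 8) + (2/3)·(-3, 8) = (-4/3, 8).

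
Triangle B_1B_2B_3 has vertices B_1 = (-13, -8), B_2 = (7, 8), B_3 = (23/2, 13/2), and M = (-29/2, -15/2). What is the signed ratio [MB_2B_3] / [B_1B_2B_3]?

[B_1B_2B_3] = ½·((-13)·(8−(13/2)) + 7·(13/2−(-8)) + (23/2)·(-8−8)) = ½·(-39/2 + 203/2 − 184) = -51.
[MB_2B_3] = ½·((-29/2)·(8−(13/2)) + 7·(13/2−(-15/2)) + (23/2)·(-15/2−8)) = ½·(-87/4 + 98 − 713/4) = -51, so the ratio is (-51)/(-51) = 1.

1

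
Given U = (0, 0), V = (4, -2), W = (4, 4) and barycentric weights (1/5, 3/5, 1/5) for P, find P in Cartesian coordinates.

P = (1/5)·U + (3/5)·V + (1/5)·W.
x-coordinate: (1/5)·0 + (3/5)·4 + (1/5)·4 = 16/5.
y-coordinate: (1/5)·0 + (3/5)·(-2) + (1/5)·4 = -2/5.

(16/5, -2/5)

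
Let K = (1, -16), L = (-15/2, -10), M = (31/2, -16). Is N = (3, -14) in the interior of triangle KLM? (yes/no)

yes

Barycentric coordinates of N: (1/3, 1/3, 1/3).
The three coordinates are positive, positive, positive; a point is interior exactly when all three are positive.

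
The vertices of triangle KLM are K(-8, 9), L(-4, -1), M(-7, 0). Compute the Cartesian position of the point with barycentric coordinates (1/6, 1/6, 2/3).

(-20/3, 4/3)

N = (1/6)·K + (1/6)·L + (2/3)·M.
x-coordinate: (1/6)·(-8) + (1/6)·(-4) + (2/3)·(-7) = -20/3.
y-coordinate: (1/6)·9 + (1/6)·(-1) + (2/3)·0 = 4/3.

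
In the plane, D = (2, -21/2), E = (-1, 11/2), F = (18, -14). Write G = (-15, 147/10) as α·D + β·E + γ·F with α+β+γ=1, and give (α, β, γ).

(2/5, 7/5, -4/5)

Signed area of the reference triangle: [DEF] = ½·(2·(11/2−(-14)) + (-1)·(-14−(-21/2)) + 18·(-21/2−(11/2))) = ½·(39 + 7/2 − 288) = -491/4.
[GEF] = ½·((-15)·(11/2−(-14)) + (-1)·(-14−(147/10)) + 18·(147/10−(11/2))) = ½·(-585/2 + 287/10 + 828/5) = -491/10, so the D-coordinate is (-491/10)/(-491/4) = 2/5.
[DGF] = ½·(2·(147/10−(-14)) + (-15)·(-14−(-21/2)) + 18·(-21/2−(147/10))) = ½·(287/5 + 105/2 − 2268/5) = -3437/20, so the E-coordinate is 7/5.
[DEG] = ½·(2·(11/2−(147/10)) + (-1)·(147/10−(-21/2)) + (-15)·(-21/2−(11/2))) = ½·(-92/5 − 126/5 + 240) = 491/5, so the F-coordinate is -4/5.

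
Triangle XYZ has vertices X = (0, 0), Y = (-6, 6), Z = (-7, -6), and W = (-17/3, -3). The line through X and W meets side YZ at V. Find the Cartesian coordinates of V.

Barycentric coordinates of W with respect to XYZ: (1/6, 1/6, 2/3).
On side YZ the X-coordinate is zero; dropping W's X-weight 1/6 and renormalizing the remaining 1/6 : 2/3 gives weights 1/5, 4/5 on Y, Z.
V = (1/5)·(-6, 6) + (4/5)·(-7, -6) = (-34/5, -18/5).

(-34/5, -18/5)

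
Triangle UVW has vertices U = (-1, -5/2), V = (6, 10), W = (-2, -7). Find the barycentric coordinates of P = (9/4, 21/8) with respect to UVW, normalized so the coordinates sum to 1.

Signed area of the reference triangle: [UVW] = ½·((-1)·(10−(-7)) + 6·(-7−(-5/2)) + (-2)·(-5/2−10)) = ½·(-17 − 27 + 25) = -19/2.
[PVW] = ½·((9/4)·(10−(-7)) + 6·(-7−(21/8)) + (-2)·(21/8−10)) = ½·(153/4 − 231/4 + 59/4) = -19/8, so the U-coordinate is (-19/8)/(-19/2) = 1/4.
[UPW] = ½·((-1)·(21/8−(-7)) + (9/4)·(-7−(-5/2)) + (-2)·(-5/2−(21/8))) = ½·(-77/8 − 81/8 + 41/4) = -19/4, so the V-coordinate is 1/2.
[UVP] = ½·((-1)·(10−(21/8)) + 6·(21/8−(-5/2)) + (9/4)·(-5/2−10)) = ½·(-59/8 + 123/4 − 225/8) = -19/8, so the W-coordinate is 1/4.

(1/4, 1/2, 1/4)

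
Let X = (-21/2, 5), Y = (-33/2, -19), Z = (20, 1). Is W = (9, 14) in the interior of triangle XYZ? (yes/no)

no

Barycentric coordinates of W: (463/504, -235/504, 23/42).
The three coordinates are positive, negative, positive; a point is interior exactly when all three are positive.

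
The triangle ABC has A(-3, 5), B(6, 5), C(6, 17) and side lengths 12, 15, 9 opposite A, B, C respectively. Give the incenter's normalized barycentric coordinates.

(1/3, 5/12, 1/4)

The incenter has barycentric coordinates proportional to the opposite side lengths: (12 : 15 : 9).
Normalizing by 12+15+9 = 36 gives (1/3, 5/12, 1/4).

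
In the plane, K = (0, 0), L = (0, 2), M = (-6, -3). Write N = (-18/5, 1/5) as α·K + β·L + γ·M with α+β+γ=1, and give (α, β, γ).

Signed area of the reference triangle: [KLM] = ½·(0·(2−(-3)) + 0·(-3−0) + (-6)·(0−2)) = ½·(0 + 0 + 12) = 6.
[NLM] = ½·((-18/5)·(2−(-3)) + 0·(-3−(1/5)) + (-6)·(1/5−2)) = ½·(-18 + 0 + 54/5) = -18/5, so the K-coordinate is (-18/5)/6 = -3/5.
[KNM] = ½·(0·(1/5−(-3)) + (-18/5)·(-3−0) + (-6)·(0−(1/5))) = ½·(0 + 54/5 + 6/5) = 6, so the L-coordinate is 1.
[KLN] = ½·(0·(2−(1/5)) + 0·(1/5−0) + (-18/5)·(0−2)) = ½·(0 + 0 + 36/5) = 18/5, so the M-coordinate is 3/5.
Check: -3/5 + 1 + 3/5 = 1.

(-3/5, 1, 3/5)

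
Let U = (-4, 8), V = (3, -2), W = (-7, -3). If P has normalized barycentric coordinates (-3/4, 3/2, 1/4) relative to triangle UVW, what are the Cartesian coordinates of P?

P = (-3/4)·U + (3/2)·V + (1/4)·W.
x-coordinate: (-3/4)·(-4) + (3/2)·3 + (1/4)·(-7) = 23/4.
y-coordinate: (-3/4)·8 + (3/2)·(-2) + (1/4)·(-3) = -39/4.

(23/4, -39/4)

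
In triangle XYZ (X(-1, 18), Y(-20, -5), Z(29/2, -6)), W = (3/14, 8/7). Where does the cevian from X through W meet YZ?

Barycentric coordinates of W with respect to XYZ: (2/7, 2/7, 3/7).
On side YZ the X-coordinate is zero; dropping W's X-weight 2/7 and renormalizing the remaining 2/7 : 3/7 gives weights 2/5, 3/5 on Y, Z.
V = (2/5)·(-20, -5) + (3/5)·(29/2, -6) = (7/10, -28/5).

(7/10, -28/5)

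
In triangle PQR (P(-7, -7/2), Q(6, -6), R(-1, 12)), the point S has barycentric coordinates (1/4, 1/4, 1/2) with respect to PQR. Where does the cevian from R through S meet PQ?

(-1/2, -19/4)

Line RS meets PQ where the R-coordinate vanishes; zeroing S's R-weight and renormalizing leaves P, Q-weights 1/4 : 1/4 → (1/2, 1/2).
So T = (1/2)·P + (1/2)·Q = (-1/2, -19/4).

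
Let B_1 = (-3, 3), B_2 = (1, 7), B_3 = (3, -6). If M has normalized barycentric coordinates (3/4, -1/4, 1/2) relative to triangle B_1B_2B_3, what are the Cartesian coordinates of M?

(-1, -5/2)

M = (3/4)·B_1 + (-1/4)·B_2 + (1/2)·B_3.
x-coordinate: (3/4)·(-3) + (-1/4)·1 + (1/2)·3 = -1.
y-coordinate: (3/4)·3 + (-1/4)·7 + (1/2)·(-6) = -5/2.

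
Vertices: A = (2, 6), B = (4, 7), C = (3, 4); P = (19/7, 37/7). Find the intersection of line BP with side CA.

(5/2, 5)

Barycentric coordinates of P with respect to ABC: (3/7, 1/7, 3/7).
On side CA the B-coordinate is zero; dropping P's B-weight 1/7 and renormalizing the remaining 3/7 : 3/7 gives weights 1/2, 1/2 on C, A.
Q = (1/2)·(3, 4) + (1/2)·(2, 6) = (5/2, 5).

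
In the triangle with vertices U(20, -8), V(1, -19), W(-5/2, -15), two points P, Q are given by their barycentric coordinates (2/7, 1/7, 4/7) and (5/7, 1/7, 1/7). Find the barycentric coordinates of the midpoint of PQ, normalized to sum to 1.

Since both coordinate triples sum to 1, the midpoint's barycentrics are the componentwise average.
(2/7+5/7)/2 = 1/2; similarly 1/7 and 5/14.

(1/2, 1/7, 5/14)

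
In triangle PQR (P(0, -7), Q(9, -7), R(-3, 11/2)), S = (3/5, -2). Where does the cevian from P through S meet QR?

Barycentric coordinates of S with respect to PQR: (2/5, 1/5, 2/5).
On side QR the P-coordinate is zero; dropping S's P-weight 2/5 and renormalizing the remaining 1/5 : 2/5 gives weights 1/3, 2/3 on Q, R.
T = (1/3)·(9, -7) + (2/3)·(-3, 11/2) = (1, 4/3).

(1, 4/3)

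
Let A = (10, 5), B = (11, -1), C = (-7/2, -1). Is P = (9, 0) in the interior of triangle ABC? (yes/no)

yes

Barycentric coordinates of P: (1/6, 41/58, 11/87).
The three coordinates are positive, positive, positive; a point is interior exactly when all three are positive.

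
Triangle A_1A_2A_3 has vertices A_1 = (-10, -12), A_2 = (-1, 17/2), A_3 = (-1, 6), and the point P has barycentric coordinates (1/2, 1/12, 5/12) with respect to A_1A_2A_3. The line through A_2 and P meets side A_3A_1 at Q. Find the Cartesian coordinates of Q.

(-65/11, -42/11)

Line A_2P meets A_3A_1 where the A_2-coordinate vanishes; zeroing P's A_2-weight and renormalizing leaves A_3, A_1-weights 5/12 : 1/2 → (5/11, 6/11).
So Q = (5/11)·A_3 + (6/11)·A_1 = (-65/11, -42/11).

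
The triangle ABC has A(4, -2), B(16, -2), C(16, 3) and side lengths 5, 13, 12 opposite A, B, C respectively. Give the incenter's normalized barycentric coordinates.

(1/6, 13/30, 2/5)

The incenter has barycentric coordinates proportional to the opposite side lengths: (5 : 13 : 12).
Normalizing by 5+13+12 = 30 gives (1/6, 13/30, 2/5).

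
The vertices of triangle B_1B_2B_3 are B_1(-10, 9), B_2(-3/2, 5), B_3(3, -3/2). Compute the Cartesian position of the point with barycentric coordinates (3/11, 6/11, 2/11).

(-3, 54/11)

M = (3/11)·B_1 + (6/11)·B_2 + (2/11)·B_3.
x-coordinate: (3/11)·(-10) + (6/11)·(-3/2) + (2/11)·3 = -3.
y-coordinate: (3/11)·9 + (6/11)·5 + (2/11)·(-3/2) = 54/11.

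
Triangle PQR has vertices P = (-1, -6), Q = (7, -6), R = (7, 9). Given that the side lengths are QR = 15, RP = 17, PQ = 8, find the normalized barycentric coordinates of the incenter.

The incenter has barycentric coordinates proportional to the opposite side lengths: (15 : 17 : 8).
Normalizing by 15+17+8 = 40 gives (3/8, 17/40, 1/5).

(3/8, 17/40, 1/5)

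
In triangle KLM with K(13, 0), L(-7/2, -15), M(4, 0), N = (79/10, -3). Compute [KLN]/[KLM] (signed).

[KLM] = ½·(13·(-15−0) + (-7/2)·(0−0) + 4·(0−(-15))) = ½·(-195 + 0 + 60) = -135/2.
[KLN] = ½·(13·(-15−(-3)) + (-7/2)·(-3−0) + (79/10)·(0−(-15))) = ½·(-156 + 21/2 + 237/2) = -27/2, so the ratio is (-27/2)/(-135/2) = 1/5.

1/5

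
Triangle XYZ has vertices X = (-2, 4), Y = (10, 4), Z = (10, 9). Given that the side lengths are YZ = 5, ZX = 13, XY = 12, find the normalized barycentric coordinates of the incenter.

The incenter has barycentric coordinates proportional to the opposite side lengths: (5 : 13 : 12).
Normalizing by 5+13+12 = 30 gives (1/6, 13/30, 2/5).

(1/6, 13/30, 2/5)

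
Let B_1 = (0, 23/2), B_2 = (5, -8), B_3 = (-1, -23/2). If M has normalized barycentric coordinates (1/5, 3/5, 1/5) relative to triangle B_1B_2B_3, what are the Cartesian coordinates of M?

(14/5, -24/5)

M = (1/5)·B_1 + (3/5)·B_2 + (1/5)·B_3.
x-coordinate: (1/5)·0 + (3/5)·5 + (1/5)·(-1) = 14/5.
y-coordinate: (1/5)·(23/2) + (3/5)·(-8) + (1/5)·(-23/2) = -24/5.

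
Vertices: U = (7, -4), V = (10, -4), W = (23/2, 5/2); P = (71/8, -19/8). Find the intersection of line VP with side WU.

Barycentric coordinates of P with respect to UVW: (1/2, 1/4, 1/4).
On side WU the V-coordinate is zero; dropping P's V-weight 1/4 and renormalizing the remaining 1/4 : 1/2 gives weights 1/3, 2/3 on W, U.
Q = (1/3)·(23/2, 5/2) + (2/3)·(7, -4) = (17/2, -11/6).

(17/2, -11/6)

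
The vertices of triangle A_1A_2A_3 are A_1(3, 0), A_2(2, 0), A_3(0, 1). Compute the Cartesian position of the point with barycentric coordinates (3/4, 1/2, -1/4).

(13/4, -1/4)

P = (3/4)·A_1 + (1/2)·A_2 + (-1/4)·A_3.
x-coordinate: (3/4)·3 + (1/2)·2 + (-1/4)·0 = 13/4.
y-coordinate: (3/4)·0 + (1/2)·0 + (-1/4)·1 = -1/4.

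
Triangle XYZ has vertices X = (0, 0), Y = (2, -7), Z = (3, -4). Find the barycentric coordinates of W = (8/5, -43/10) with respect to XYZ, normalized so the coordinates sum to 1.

(3/10, 1/2, 1/5)

Signed area of the reference triangle: [XYZ] = ½·(0·(-7−(-4)) + 2·(-4−0) + 3·(0−(-7))) = ½·(0 − 8 + 21) = 13/2.
[WYZ] = ½·((8/5)·(-7−(-4)) + 2·(-4−(-43/10)) + 3·(-43/10−(-7))) = ½·(-24/5 + 3/5 + 81/10) = 39/20, so the X-coordinate is (39/20)/(13/2) = 3/10.
[XWZ] = ½·(0·(-43/10−(-4)) + (8/5)·(-4−0) + 3·(0−(-43/10))) = ½·(0 − 32/5 + 129/10) = 13/4, so the Y-coordinate is 1/2.
[XYW] = ½·(0·(-7−(-43/10)) + 2·(-43/10−0) + (8/5)·(0−(-7))) = ½·(0 − 43/5 + 56/5) = 13/10, so the Z-coordinate is 1/5.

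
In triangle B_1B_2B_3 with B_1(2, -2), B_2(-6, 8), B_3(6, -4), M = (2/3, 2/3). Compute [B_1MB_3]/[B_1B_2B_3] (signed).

[B_1B_2B_3] = ½·(2·(8−(-4)) + (-6)·(-4−(-2)) + 6·(-2−8)) = ½·(24 + 12 − 60) = -12.
[B_1MB_3] = ½·(2·(2/3−(-4)) + (2/3)·(-4−(-2)) + 6·(-2−(2/3))) = ½·(28/3 − 4/3 − 16) = -4, so the ratio is (-4)/(-12) = 1/3.

1/3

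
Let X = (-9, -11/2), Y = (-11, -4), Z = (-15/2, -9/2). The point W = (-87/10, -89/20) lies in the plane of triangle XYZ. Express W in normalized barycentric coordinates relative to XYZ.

Signed area of the reference triangle: [XYZ] = ½·((-9)·(-4−(-9/2)) + (-11)·(-9/2−(-11/2)) + (-15/2)·(-11/2−(-4))) = ½·(-9/2 − 11 + 45/4) = -17/8.
[WYZ] = ½·((-87/10)·(-4−(-9/2)) + (-11)·(-9/2−(-89/20)) + (-15/2)·(-89/20−(-4))) = ½·(-87/20 + 11/20 + 27/8) = -17/80, so the X-coordinate is (-17/80)/(-17/8) = 1/10.
[XWZ] = ½·((-9)·(-89/20−(-9/2)) + (-87/10)·(-9/2−(-11/2)) + (-15/2)·(-11/2−(-89/20))) = ½·(-9/20 − 87/10 + 63/8) = -51/80, so the Y-coordinate is 3/10.
[XYW] = ½·((-9)·(-4−(-89/20)) + (-11)·(-89/20−(-11/2)) + (-87/10)·(-11/2−(-4))) = ½·(-81/20 − 231/20 + 261/20) = -51/40, so the Z-coordinate is 3/5.
Check: 1/10 + 3/10 + 3/5 = 1.

(1/10, 3/10, 3/5)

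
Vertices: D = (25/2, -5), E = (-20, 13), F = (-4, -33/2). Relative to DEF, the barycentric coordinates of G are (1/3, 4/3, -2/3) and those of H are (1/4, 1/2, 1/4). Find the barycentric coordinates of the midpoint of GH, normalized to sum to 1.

Since both coordinate triples sum to 1, the midpoint's barycentrics are the componentwise average.
(1/3+1/4)/2 = 7/24; similarly 11/12 and -5/24.

(7/24, 11/12, -5/24)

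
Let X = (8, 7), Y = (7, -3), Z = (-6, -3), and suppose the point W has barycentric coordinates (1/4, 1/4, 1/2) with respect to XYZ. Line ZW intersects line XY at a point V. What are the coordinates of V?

Line ZW meets XY where the Z-coordinate vanishes; zeroing W's Z-weight and renormalizing leaves X, Y-weights 1/4 : 1/4 → (1/2, 1/2).
So V = (1/2)·X + (1/2)·Y = (15/2, 2).

(15/2, 2)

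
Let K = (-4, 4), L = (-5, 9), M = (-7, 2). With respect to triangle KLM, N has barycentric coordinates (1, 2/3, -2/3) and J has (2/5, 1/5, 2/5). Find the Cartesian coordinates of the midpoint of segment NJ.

Barycentric coordinates of the midpoint are the average: (7/10, 13/30, -2/15).
Converting: (7/10)·K + (13/30)·L + (-2/15)·M = (-121/30, 193/30).

(-121/30, 193/30)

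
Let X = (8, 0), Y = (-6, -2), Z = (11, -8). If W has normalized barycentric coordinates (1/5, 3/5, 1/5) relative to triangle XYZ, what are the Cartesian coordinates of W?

(1/5, -14/5)

W = (1/5)·X + (3/5)·Y + (1/5)·Z.
x-coordinate: (1/5)·8 + (3/5)·(-6) + (1/5)·11 = 1/5.
y-coordinate: (1/5)·0 + (3/5)·(-2) + (1/5)·(-8) = -14/5.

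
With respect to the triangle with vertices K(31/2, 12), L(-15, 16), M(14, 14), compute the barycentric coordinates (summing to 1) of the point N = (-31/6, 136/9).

Signed area of the reference triangle: [KLM] = ½·((31/2)·(16−14) + (-15)·(14−12) + 14·(12−16)) = ½·(31 − 30 − 56) = -55/2.
[NLM] = ½·((-31/6)·(16−14) + (-15)·(14−(136/9)) + 14·(136/9−16)) = ½·(-31/3 + 50/3 − 112/9) = -55/18, so the K-coordinate is (-55/18)/(-55/2) = 1/9.
[KNM] = ½·((31/2)·(136/9−14) + (-31/6)·(14−12) + 14·(12−(136/9))) = ½·(155/9 − 31/3 − 392/9) = -55/3, so the L-coordinate is 2/3.
[KLN] = ½·((31/2)·(16−(136/9)) + (-15)·(136/9−12) + (-31/6)·(12−16)) = ½·(124/9 − 140/3 + 62/3) = -55/9, so the M-coordinate is 2/9.

(1/9, 2/3, 2/9)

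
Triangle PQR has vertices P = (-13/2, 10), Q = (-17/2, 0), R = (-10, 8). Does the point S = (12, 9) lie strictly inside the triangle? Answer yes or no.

Barycentric coordinates of S: (355/62, 81/62, -187/31).
The three coordinates are positive, positive, negative; a point is interior exactly when all three are positive.

no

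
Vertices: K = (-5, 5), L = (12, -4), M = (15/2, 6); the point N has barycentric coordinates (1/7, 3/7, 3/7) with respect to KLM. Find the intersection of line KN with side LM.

(39/4, 1)

Line KN meets LM where the K-coordinate vanishes; zeroing N's K-weight and renormalizing leaves L, M-weights 3/7 : 3/7 → (1/2, 1/2).
So J = (1/2)·L + (1/2)·M = (39/4, 1).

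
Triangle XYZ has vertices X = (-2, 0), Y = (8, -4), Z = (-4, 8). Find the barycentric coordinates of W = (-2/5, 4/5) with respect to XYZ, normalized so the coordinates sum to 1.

(3/5, 1/5, 1/5)

Signed area of the reference triangle: [XYZ] = ½·((-2)·(-4−8) + 8·(8−0) + (-4)·(0−(-4))) = ½·(24 + 64 − 16) = 36.
[WYZ] = ½·((-2/5)·(-4−8) + 8·(8−(4/5)) + (-4)·(4/5−(-4))) = ½·(24/5 + 288/5 − 96/5) = 108/5, so the X-coordinate is (108/5)/36 = 3/5.
[XWZ] = ½·((-2)·(4/5−8) + (-2/5)·(8−0) + (-4)·(0−(4/5))) = ½·(72/5 − 16/5 + 16/5) = 36/5, so the Y-coordinate is 1/5.
[XYW] = ½·((-2)·(-4−(4/5)) + 8·(4/5−0) + (-2/5)·(0−(-4))) = ½·(48/5 + 32/5 − 8/5) = 36/5, so the Z-coordinate is 1/5.
Check: 3/5 + 1/5 + 1/5 = 1.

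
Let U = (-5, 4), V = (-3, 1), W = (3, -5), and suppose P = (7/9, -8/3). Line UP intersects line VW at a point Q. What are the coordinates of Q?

Barycentric coordinates of P with respect to UVW: (1/9, 2/9, 2/3).
On side VW the U-coordinate is zero; dropping P's U-weight 1/9 and renormalizing the remaining 2/9 : 2/3 gives weights 1/4, 3/4 on V, W.
Q = (1/4)·(-3, 1) + (3/4)·(3, -5) = (3/2, -7/2).

(3/2, -7/2)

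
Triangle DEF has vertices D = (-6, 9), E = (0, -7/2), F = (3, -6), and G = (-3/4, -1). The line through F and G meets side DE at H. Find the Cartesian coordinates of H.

(-2, 2/3)

Barycentric coordinates of G with respect to DEF: (1/4, 1/2, 1/4).
On side DE the F-coordinate is zero; dropping G's F-weight 1/4 and renormalizing the remaining 1/4 : 1/2 gives weights 1/3, 2/3 on D, E.
H = (1/3)·(-6, 9) + (2/3)·(0, -7/2) = (-2, 2/3).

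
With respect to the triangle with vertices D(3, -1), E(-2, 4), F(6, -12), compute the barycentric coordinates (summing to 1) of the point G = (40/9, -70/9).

(2/9, 1/9, 2/3)

Signed area of the reference triangle: [DEF] = ½·(3·(4−(-12)) + (-2)·(-12−(-1)) + 6·(-1−4)) = ½·(48 + 22 − 30) = 20.
[GEF] = ½·((40/9)·(4−(-12)) + (-2)·(-12−(-70/9)) + 6·(-70/9−4)) = ½·(640/9 + 76/9 − 212/3) = 40/9, so the D-coordinate is (40/9)/20 = 2/9.
[DGF] = ½·(3·(-70/9−(-12)) + (40/9)·(-12−(-1)) + 6·(-1−(-70/9))) = ½·(38/3 − 440/9 + 122/3) = 20/9, so the E-coordinate is 1/9.
[DEG] = ½·(3·(4−(-70/9)) + (-2)·(-70/9−(-1)) + (40/9)·(-1−4)) = ½·(106/3 + 122/9 − 200/9) = 40/3, so the F-coordinate is 2/3.
Check: 2/9 + 1/9 + 2/3 = 1.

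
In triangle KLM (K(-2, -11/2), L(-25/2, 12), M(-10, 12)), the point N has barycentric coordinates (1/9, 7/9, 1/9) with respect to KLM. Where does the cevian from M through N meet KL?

(-179/16, 157/16)

Line MN meets KL where the M-coordinate vanishes; zeroing N's M-weight and renormalizing leaves K, L-weights 1/9 : 7/9 → (1/8, 7/8).
So J = (1/8)·K + (7/8)·L = (-179/16, 157/16).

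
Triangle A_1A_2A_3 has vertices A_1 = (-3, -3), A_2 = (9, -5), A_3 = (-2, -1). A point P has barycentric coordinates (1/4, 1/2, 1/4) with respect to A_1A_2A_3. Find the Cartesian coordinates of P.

P = (1/4)·A_1 + (1/2)·A_2 + (1/4)·A_3.
x-coordinate: (1/4)·(-3) + (1/2)·9 + (1/4)·(-2) = 13/4.
y-coordinate: (1/4)·(-3) + (1/2)·(-5) + (1/4)·(-1) = -7/2.

(13/4, -7/2)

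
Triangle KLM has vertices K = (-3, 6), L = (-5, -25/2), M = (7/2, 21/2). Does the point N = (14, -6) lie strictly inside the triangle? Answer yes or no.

no

Barycentric coordinates of N: (-1527/445, 618/445, 1354/445).
The three coordinates are negative, positive, positive; a point is interior exactly when all three are positive.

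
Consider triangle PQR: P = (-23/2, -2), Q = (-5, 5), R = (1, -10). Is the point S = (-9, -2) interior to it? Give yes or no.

yes

Barycentric coordinates of S: (68/93, 40/279, 35/279).
The three coordinates are positive, positive, positive; a point is interior exactly when all three are positive.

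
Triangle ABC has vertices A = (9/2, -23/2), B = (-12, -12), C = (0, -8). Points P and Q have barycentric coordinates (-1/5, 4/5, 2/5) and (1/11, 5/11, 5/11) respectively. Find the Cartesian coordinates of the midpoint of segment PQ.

(-171/22, -227/22)

Barycentric coordinates of the midpoint are the average: (-3/55, 69/110, 47/110).
Converting: (-3/55)·A + (69/110)·B + (47/110)·C = (-171/22, -227/22).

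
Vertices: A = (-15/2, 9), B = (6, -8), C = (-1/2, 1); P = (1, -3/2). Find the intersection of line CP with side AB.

Barycentric coordinates of P with respect to ABC: (1/4, 1/2, 1/4).
On side AB the C-coordinate is zero; dropping P's C-weight 1/4 and renormalizing the remaining 1/4 : 1/2 gives weights 1/3, 2/3 on A, B.
Q = (1/3)·(-15/2, 9) + (2/3)·(6, -8) = (3/2, -7/3).

(3/2, -7/3)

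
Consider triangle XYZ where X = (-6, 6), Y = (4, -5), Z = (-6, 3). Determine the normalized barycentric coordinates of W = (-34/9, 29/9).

(2/3, 2/9, 1/9)

Signed area of the reference triangle: [XYZ] = ½·((-6)·(-5−3) + 4·(3−6) + (-6)·(6−(-5))) = ½·(48 − 12 − 66) = -15.
[WYZ] = ½·((-34/9)·(-5−3) + 4·(3−(29/9)) + (-6)·(29/9−(-5))) = ½·(272/9 − 8/9 − 148/3) = -10, so the X-coordinate is (-10)/(-15) = 2/3.
[XWZ] = ½·((-6)·(29/9−3) + (-34/9)·(3−6) + (-6)·(6−(29/9))) = ½·(-4/3 + 34/3 − 50/3) = -10/3, so the Y-coordinate is 2/9.
[XYW] = ½·((-6)·(-5−(29/9)) + 4·(29/9−6) + (-34/9)·(6−(-5))) = ½·(148/3 − 100/9 − 374/9) = -5/3, so the Z-coordinate is 1/9.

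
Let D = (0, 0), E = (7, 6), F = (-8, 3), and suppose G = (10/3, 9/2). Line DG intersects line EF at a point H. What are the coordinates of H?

(4, 27/5)

Barycentric coordinates of G with respect to DEF: (1/6, 2/3, 1/6).
On side EF the D-coordinate is zero; dropping G's D-weight 1/6 and renormalizing the remaining 2/3 : 1/6 gives weights 4/5, 1/5 on E, F.
H = (4/5)·(7, 6) + (1/5)·(-8, 3) = (4, 27/5).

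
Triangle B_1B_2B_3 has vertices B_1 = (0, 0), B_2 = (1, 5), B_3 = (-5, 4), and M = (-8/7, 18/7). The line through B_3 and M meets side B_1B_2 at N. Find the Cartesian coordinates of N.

Barycentric coordinates of M with respect to B_1B_2B_3: (3/7, 2/7, 2/7).
On side B_1B_2 the B_3-coordinate is zero; dropping M's B_3-weight 2/7 and renormalizing the remaining 3/7 : 2/7 gives weights 3/5, 2/5 on B_1, B_2.
N = (3/5)·(0, 0) + (2/5)·(1, 5) = (2/5, 2).

(2/5, 2)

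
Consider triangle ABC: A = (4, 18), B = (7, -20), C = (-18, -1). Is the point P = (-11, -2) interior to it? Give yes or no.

Barycentric coordinates of P: (108/893, 155/893, 630/893).
The three coordinates are positive, positive, positive; a point is interior exactly when all three are positive.

yes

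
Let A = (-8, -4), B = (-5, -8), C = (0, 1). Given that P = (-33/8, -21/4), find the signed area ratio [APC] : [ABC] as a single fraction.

[ABC] = ½·((-8)·(-8−1) + (-5)·(1−(-4)) + 0·(-4−(-8))) = ½·(72 − 25 + 0) = 47/2.
[APC] = ½·((-8)·(-21/4−1) + (-33/8)·(1−(-4)) + 0·(-4−(-21/4))) = ½·(50 − 165/8 + 0) = 235/16, so the ratio is (235/16)/(47/2) = 5/8.

5/8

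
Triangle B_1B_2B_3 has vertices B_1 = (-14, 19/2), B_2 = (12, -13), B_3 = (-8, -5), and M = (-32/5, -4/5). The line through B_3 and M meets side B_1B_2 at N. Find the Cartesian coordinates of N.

(-16/3, 2)

Barycentric coordinates of M with respect to B_1B_2B_3: (2/5, 1/5, 2/5).
On side B_1B_2 the B_3-coordinate is zero; dropping M's B_3-weight 2/5 and renormalizing the remaining 2/5 : 1/5 gives weights 2/3, 1/3 on B_1, B_2.
N = (2/3)·(-14, 19/2) + (1/3)·(12, -13) = (-16/3, 2).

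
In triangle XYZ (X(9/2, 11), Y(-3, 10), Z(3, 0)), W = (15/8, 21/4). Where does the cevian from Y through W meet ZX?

Barycentric coordinates of W with respect to XYZ: (1/4, 1/4, 1/2).
On side ZX the Y-coordinate is zero; dropping W's Y-weight 1/4 and renormalizing the remaining 1/2 : 1/4 gives weights 2/3, 1/3 on Z, X.
V = (2/3)·(3, 0) + (1/3)·(9/2, 11) = (7/2, 11/3).

(7/2, 11/3)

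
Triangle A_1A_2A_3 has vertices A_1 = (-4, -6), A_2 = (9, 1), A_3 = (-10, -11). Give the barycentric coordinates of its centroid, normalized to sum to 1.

The centroid is the average of the vertices, so each weight is 1/3.

(1/3, 1/3, 1/3)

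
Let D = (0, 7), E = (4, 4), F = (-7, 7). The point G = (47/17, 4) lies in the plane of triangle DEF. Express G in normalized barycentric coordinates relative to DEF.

Signed area of the reference triangle: [DEF] = ½·(0·(4−7) + 4·(7−7) + (-7)·(7−4)) = ½·(0 + 0 − 21) = -21/2.
[GEF] = ½·((47/17)·(4−7) + 4·(7−4) + (-7)·(4−4)) = ½·(-141/17 + 12 + 0) = 63/34, so the D-coordinate is (63/34)/(-21/2) = -3/17.
[DGF] = ½·(0·(4−7) + (47/17)·(7−7) + (-7)·(7−4)) = ½·(0 + 0 − 21) = -21/2, so the E-coordinate is 1.
[DEG] = ½·(0·(4−4) + 4·(4−7) + (47/17)·(7−4)) = ½·(0 − 12 + 141/17) = -63/34, so the F-coordinate is 3/17.
Check: -3/17 + 1 + 3/17 = 1.

(-3/17, 1, 3/17)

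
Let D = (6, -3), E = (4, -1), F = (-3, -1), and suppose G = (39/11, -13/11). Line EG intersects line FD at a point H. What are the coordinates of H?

(3/2, -2)

Barycentric coordinates of G with respect to DEF: (1/11, 9/11, 1/11).
On side FD the E-coordinate is zero; dropping G's E-weight 9/11 and renormalizing the remaining 1/11 : 1/11 gives weights 1/2, 1/2 on F, D.
H = (1/2)·(-3, -1) + (1/2)·(6, -3) = (3/2, -2).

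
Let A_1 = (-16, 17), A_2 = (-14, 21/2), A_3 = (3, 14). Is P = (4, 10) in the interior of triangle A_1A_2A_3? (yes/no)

no

Barycentric coordinates of P: (-143/235, 146/235, 232/235).
The three coordinates are negative, positive, positive; a point is interior exactly when all three are positive.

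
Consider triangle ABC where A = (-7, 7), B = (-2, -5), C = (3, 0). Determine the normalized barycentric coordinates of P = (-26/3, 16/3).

(1, 1/3, -1/3)

Signed area of the reference triangle: [ABC] = ½·((-7)·(-5−0) + (-2)·(0−7) + 3·(7−(-5))) = ½·(35 + 14 + 36) = 85/2.
[PBC] = ½·((-26/3)·(-5−0) + (-2)·(0−(16/3)) + 3·(16/3−(-5))) = ½·(130/3 + 32/3 + 31) = 85/2, so the A-coordinate is (85/2)/(85/2) = 1.
[APC] = ½·((-7)·(16/3−0) + (-26/3)·(0−7) + 3·(7−(16/3))) = ½·(-112/3 + 182/3 + 5) = 85/6, so the B-coordinate is 1/3.
[ABP] = ½·((-7)·(-5−(16/3)) + (-2)·(16/3−7) + (-26/3)·(7−(-5))) = ½·(217/3 + 10/3 − 104) = -85/6, so the C-coordinate is -1/3.
Check: 1 + 1/3 − 1/3 = 1.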